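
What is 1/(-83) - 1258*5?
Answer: -522071/83 ≈ -6290.0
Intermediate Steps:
1/(-83) - 1258*5 = -1/83 - 6290 = -522071/83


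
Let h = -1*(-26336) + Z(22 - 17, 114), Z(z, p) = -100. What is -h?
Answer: -26236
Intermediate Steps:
h = 26236 (h = -1*(-26336) - 100 = 26336 - 100 = 26236)
-h = -1*26236 = -26236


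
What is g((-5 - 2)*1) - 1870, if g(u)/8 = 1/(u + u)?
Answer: -13094/7 ≈ -1870.6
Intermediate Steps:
g(u) = 4/u (g(u) = 8/(u + u) = 8/((2*u)) = 8*(1/(2*u)) = 4/u)
g((-5 - 2)*1) - 1870 = 4/(((-5 - 2)*1)) - 1870 = 4/((-7*1)) - 1870 = 4/(-7) - 1870 = 4*(-⅐) - 1870 = -4/7 - 1870 = -13094/7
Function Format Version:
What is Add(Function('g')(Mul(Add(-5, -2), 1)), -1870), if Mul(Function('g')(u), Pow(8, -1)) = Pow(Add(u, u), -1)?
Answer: Rational(-13094, 7) ≈ -1870.6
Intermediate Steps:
Function('g')(u) = Mul(4, Pow(u, -1)) (Function('g')(u) = Mul(8, Pow(Add(u, u), -1)) = Mul(8, Pow(Mul(2, u), -1)) = Mul(8, Mul(Rational(1, 2), Pow(u, -1))) = Mul(4, Pow(u, -1)))
Add(Function('g')(Mul(Add(-5, -2), 1)), -1870) = Add(Mul(4, Pow(Mul(Add(-5, -2), 1), -1)), -1870) = Add(Mul(4, Pow(Mul(-7, 1), -1)), -1870) = Add(Mul(4, Pow(-7, -1)), -1870) = Add(Mul(4, Rational(-1, 7)), -1870) = Add(Rational(-4, 7), -1870) = Rational(-13094, 7)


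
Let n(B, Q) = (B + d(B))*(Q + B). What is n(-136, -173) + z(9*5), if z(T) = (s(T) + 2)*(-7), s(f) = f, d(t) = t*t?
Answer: -5673569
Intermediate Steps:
d(t) = t**2
n(B, Q) = (B + Q)*(B + B**2) (n(B, Q) = (B + B**2)*(Q + B) = (B + B**2)*(B + Q) = (B + Q)*(B + B**2))
z(T) = -14 - 7*T (z(T) = (T + 2)*(-7) = (2 + T)*(-7) = -14 - 7*T)
n(-136, -173) + z(9*5) = -136*(-136 - 173 + (-136)**2 - 136*(-173)) + (-14 - 63*5) = -136*(-136 - 173 + 18496 + 23528) + (-14 - 7*45) = -136*41715 + (-14 - 315) = -5673240 - 329 = -5673569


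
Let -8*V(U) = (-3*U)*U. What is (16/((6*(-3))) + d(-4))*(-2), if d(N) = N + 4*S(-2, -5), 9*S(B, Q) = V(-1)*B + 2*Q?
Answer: 58/3 ≈ 19.333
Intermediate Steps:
V(U) = 3*U²/8 (V(U) = -(-3*U)*U/8 = -(-3)*U²/8 = 3*U²/8)
S(B, Q) = B/24 + 2*Q/9 (S(B, Q) = (((3/8)*(-1)²)*B + 2*Q)/9 = (((3/8)*1)*B + 2*Q)/9 = (3*B/8 + 2*Q)/9 = (2*Q + 3*B/8)/9 = B/24 + 2*Q/9)
d(N) = -43/9 + N (d(N) = N + 4*((1/24)*(-2) + (2/9)*(-5)) = N + 4*(-1/12 - 10/9) = N + 4*(-43/36) = N - 43/9 = -43/9 + N)
(16/((6*(-3))) + d(-4))*(-2) = (16/((6*(-3))) + (-43/9 - 4))*(-2) = (16/(-18) - 79/9)*(-2) = (16*(-1/18) - 79/9)*(-2) = (-8/9 - 79/9)*(-2) = -29/3*(-2) = 58/3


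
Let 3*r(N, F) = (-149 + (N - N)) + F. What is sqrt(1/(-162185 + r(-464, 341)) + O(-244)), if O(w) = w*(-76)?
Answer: 7*sqrt(9946857271767)/162121 ≈ 136.18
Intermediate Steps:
O(w) = -76*w
r(N, F) = -149/3 + F/3 (r(N, F) = ((-149 + (N - N)) + F)/3 = ((-149 + 0) + F)/3 = (-149 + F)/3 = -149/3 + F/3)
sqrt(1/(-162185 + r(-464, 341)) + O(-244)) = sqrt(1/(-162185 + (-149/3 + (1/3)*341)) - 76*(-244)) = sqrt(1/(-162185 + (-149/3 + 341/3)) + 18544) = sqrt(1/(-162185 + 64) + 18544) = sqrt(1/(-162121) + 18544) = sqrt(-1/162121 + 18544) = sqrt(3006371823/162121) = 7*sqrt(9946857271767)/162121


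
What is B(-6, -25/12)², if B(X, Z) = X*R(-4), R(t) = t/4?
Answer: 36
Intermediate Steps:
R(t) = t/4 (R(t) = t*(¼) = t/4)
B(X, Z) = -X (B(X, Z) = X*((¼)*(-4)) = X*(-1) = -X)
B(-6, -25/12)² = (-1*(-6))² = 6² = 36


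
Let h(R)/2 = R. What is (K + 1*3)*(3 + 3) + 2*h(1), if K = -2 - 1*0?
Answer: 10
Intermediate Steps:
h(R) = 2*R
K = -2 (K = -2 + 0 = -2)
(K + 1*3)*(3 + 3) + 2*h(1) = (-2 + 1*3)*(3 + 3) + 2*(2*1) = (-2 + 3)*6 + 2*2 = 1*6 + 4 = 6 + 4 = 10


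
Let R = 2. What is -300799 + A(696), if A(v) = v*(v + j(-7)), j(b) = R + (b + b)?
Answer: 175265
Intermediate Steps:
j(b) = 2 + 2*b (j(b) = 2 + (b + b) = 2 + 2*b)
A(v) = v*(-12 + v) (A(v) = v*(v + (2 + 2*(-7))) = v*(v + (2 - 14)) = v*(v - 12) = v*(-12 + v))
-300799 + A(696) = -300799 + 696*(-12 + 696) = -300799 + 696*684 = -300799 + 476064 = 175265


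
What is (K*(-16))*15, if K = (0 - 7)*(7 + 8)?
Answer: 25200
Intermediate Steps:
K = -105 (K = -7*15 = -105)
(K*(-16))*15 = -105*(-16)*15 = 1680*15 = 25200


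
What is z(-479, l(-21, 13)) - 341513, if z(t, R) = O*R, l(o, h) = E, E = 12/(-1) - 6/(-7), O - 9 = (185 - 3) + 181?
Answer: -2419607/7 ≈ -3.4566e+5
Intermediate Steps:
O = 372 (O = 9 + ((185 - 3) + 181) = 9 + (182 + 181) = 9 + 363 = 372)
E = -78/7 (E = 12*(-1) - 6*(-⅐) = -12 + 6/7 = -78/7 ≈ -11.143)
l(o, h) = -78/7
z(t, R) = 372*R
z(-479, l(-21, 13)) - 341513 = 372*(-78/7) - 341513 = -29016/7 - 341513 = -2419607/7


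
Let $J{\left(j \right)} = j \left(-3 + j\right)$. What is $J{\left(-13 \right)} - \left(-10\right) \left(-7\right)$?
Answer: $138$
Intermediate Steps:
$J{\left(-13 \right)} - \left(-10\right) \left(-7\right) = - 13 \left(-3 - 13\right) - \left(-10\right) \left(-7\right) = \left(-13\right) \left(-16\right) - 70 = 208 - 70 = 138$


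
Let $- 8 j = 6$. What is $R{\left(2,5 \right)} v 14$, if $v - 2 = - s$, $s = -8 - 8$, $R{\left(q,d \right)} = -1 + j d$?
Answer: $-1197$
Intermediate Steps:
$j = - \frac{3}{4}$ ($j = \left(- \frac{1}{8}\right) 6 = - \frac{3}{4} \approx -0.75$)
$R{\left(q,d \right)} = -1 - \frac{3 d}{4}$
$s = -16$ ($s = -8 - 8 = -16$)
$v = 18$ ($v = 2 - -16 = 2 + 16 = 18$)
$R{\left(2,5 \right)} v 14 = \left(-1 - \frac{15}{4}\right) 18 \cdot 14 = \left(- \frac{19}{4}\right) 18 \cdot 14 = \left(- \frac{171}{2}\right) 14 = -1197$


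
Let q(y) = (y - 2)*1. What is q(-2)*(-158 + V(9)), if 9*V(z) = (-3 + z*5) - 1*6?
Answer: 616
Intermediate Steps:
q(y) = -2 + y (q(y) = (-2 + y)*1 = -2 + y)
V(z) = -1 + 5*z/9 (V(z) = ((-3 + z*5) - 1*6)/9 = ((-3 + 5*z) - 6)/9 = (-9 + 5*z)/9 = -1 + 5*z/9)
q(-2)*(-158 + V(9)) = (-2 - 2)*(-158 + (-1 + (5/9)*9)) = -4*(-158 + (-1 + 5)) = -4*(-158 + 4) = -4*(-154) = 616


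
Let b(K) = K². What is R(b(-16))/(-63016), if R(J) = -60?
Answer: 15/15754 ≈ 0.00095214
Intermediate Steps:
R(b(-16))/(-63016) = -60/(-63016) = -60*(-1/63016) = 15/15754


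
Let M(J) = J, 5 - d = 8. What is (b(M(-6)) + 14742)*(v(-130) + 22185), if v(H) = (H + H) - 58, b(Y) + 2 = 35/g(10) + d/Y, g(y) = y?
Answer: 322407048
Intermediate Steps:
d = -3 (d = 5 - 1*8 = 5 - 8 = -3)
b(Y) = 3/2 - 3/Y (b(Y) = -2 + (35/10 - 3/Y) = -2 + (35*(1/10) - 3/Y) = -2 + (7/2 - 3/Y) = 3/2 - 3/Y)
v(H) = -58 + 2*H (v(H) = 2*H - 58 = -58 + 2*H)
(b(M(-6)) + 14742)*(v(-130) + 22185) = ((3/2 - 3/(-6)) + 14742)*((-58 + 2*(-130)) + 22185) = ((3/2 - 3*(-1/6)) + 14742)*((-58 - 260) + 22185) = ((3/2 + 1/2) + 14742)*(-318 + 22185) = (2 + 14742)*21867 = 14744*21867 = 322407048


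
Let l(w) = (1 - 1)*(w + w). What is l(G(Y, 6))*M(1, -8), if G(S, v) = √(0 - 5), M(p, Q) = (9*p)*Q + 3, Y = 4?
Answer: 0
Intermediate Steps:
M(p, Q) = 3 + 9*Q*p (M(p, Q) = 9*Q*p + 3 = 3 + 9*Q*p)
G(S, v) = I*√5 (G(S, v) = √(-5) = I*√5)
l(w) = 0 (l(w) = 0*(2*w) = 0)
l(G(Y, 6))*M(1, -8) = 0*(3 + 9*(-8)*1) = 0*(3 - 72) = 0*(-69) = 0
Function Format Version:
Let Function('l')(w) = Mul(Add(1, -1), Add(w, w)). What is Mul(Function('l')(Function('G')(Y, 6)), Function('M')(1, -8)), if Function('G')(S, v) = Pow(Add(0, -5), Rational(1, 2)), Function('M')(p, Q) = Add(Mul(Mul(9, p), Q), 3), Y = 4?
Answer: 0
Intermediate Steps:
Function('M')(p, Q) = Add(3, Mul(9, Q, p)) (Function('M')(p, Q) = Add(Mul(9, Q, p), 3) = Add(3, Mul(9, Q, p)))
Function('G')(S, v) = Mul(I, Pow(5, Rational(1, 2))) (Function('G')(S, v) = Pow(-5, Rational(1, 2)) = Mul(I, Pow(5, Rational(1, 2))))
Function('l')(w) = 0 (Function('l')(w) = Mul(0, Mul(2, w)) = 0)
Mul(Function('l')(Function('G')(Y, 6)), Function('M')(1, -8)) = Mul(0, Add(3, Mul(9, -8, 1))) = Mul(0, Add(3, -72)) = Mul(0, -69) = 0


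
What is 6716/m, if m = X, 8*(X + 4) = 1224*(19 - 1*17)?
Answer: 3358/151 ≈ 22.238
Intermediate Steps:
X = 302 (X = -4 + (1224*(19 - 1*17))/8 = -4 + (1224*(19 - 17))/8 = -4 + (1224*2)/8 = -4 + (⅛)*2448 = -4 + 306 = 302)
m = 302
6716/m = 6716/302 = 6716*(1/302) = 3358/151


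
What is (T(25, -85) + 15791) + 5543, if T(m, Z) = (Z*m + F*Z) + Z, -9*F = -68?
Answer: 166336/9 ≈ 18482.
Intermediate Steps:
F = 68/9 (F = -1/9*(-68) = 68/9 ≈ 7.5556)
T(m, Z) = 77*Z/9 + Z*m (T(m, Z) = (Z*m + 68*Z/9) + Z = (68*Z/9 + Z*m) + Z = 77*Z/9 + Z*m)
(T(25, -85) + 15791) + 5543 = ((1/9)*(-85)*(77 + 9*25) + 15791) + 5543 = ((1/9)*(-85)*(77 + 225) + 15791) + 5543 = ((1/9)*(-85)*302 + 15791) + 5543 = (-25670/9 + 15791) + 5543 = 116449/9 + 5543 = 166336/9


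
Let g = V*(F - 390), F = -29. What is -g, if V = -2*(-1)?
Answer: 838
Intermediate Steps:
V = 2
g = -838 (g = 2*(-29 - 390) = 2*(-419) = -838)
-g = -1*(-838) = 838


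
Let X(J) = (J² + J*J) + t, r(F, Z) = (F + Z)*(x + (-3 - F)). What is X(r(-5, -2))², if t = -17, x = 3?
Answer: 5919489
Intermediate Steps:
r(F, Z) = -F*(F + Z) (r(F, Z) = (F + Z)*(3 + (-3 - F)) = (F + Z)*(-F) = -F*(F + Z))
X(J) = -17 + 2*J² (X(J) = (J² + J*J) - 17 = (J² + J²) - 17 = 2*J² - 17 = -17 + 2*J²)
X(r(-5, -2))² = (-17 + 2*(-5*(-1*(-5) - 1*(-2)))²)² = (-17 + 2*(-5*(5 + 2))²)² = (-17 + 2*(-5*7)²)² = (-17 + 2*(-35)²)² = (-17 + 2*1225)² = (-17 + 2450)² = 2433² = 5919489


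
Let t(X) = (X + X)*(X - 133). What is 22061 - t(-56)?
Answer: 893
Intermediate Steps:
t(X) = 2*X*(-133 + X) (t(X) = (2*X)*(-133 + X) = 2*X*(-133 + X))
22061 - t(-56) = 22061 - 2*(-56)*(-133 - 56) = 22061 - 2*(-56)*(-189) = 22061 - 1*21168 = 22061 - 21168 = 893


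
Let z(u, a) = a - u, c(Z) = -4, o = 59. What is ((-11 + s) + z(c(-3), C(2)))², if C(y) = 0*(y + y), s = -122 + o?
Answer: 4900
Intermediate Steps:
s = -63 (s = -122 + 59 = -63)
C(y) = 0 (C(y) = 0*(2*y) = 0)
((-11 + s) + z(c(-3), C(2)))² = ((-11 - 63) + (0 - 1*(-4)))² = (-74 + (0 + 4))² = (-74 + 4)² = (-70)² = 4900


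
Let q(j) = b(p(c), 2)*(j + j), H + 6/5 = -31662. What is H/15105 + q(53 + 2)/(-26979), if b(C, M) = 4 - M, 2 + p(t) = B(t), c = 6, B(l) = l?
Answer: -1429274288/679196325 ≈ -2.1044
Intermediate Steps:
H = -158316/5 (H = -6/5 - 31662 = -158316/5 ≈ -31663.)
p(t) = -2 + t
q(j) = 4*j (q(j) = (4 - 1*2)*(j + j) = (4 - 2)*(2*j) = 2*(2*j) = 4*j)
H/15105 + q(53 + 2)/(-26979) = -158316/5/15105 + (4*(53 + 2))/(-26979) = -158316/5*1/15105 + (4*55)*(-1/26979) = -52772/25175 + 220*(-1/26979) = -52772/25175 - 220/26979 = -1429274288/679196325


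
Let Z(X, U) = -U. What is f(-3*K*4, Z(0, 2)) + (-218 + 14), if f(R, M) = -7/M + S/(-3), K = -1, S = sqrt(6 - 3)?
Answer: -401/2 - sqrt(3)/3 ≈ -201.08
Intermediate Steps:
S = sqrt(3) ≈ 1.7320
f(R, M) = -7/M - sqrt(3)/3 (f(R, M) = -7/M + sqrt(3)/(-3) = -7/M + sqrt(3)*(-1/3) = -7/M - sqrt(3)/3)
f(-3*K*4, Z(0, 2)) + (-218 + 14) = (-7/((-1*2)) - sqrt(3)/3) + (-218 + 14) = (-7/(-2) - sqrt(3)/3) - 204 = (-7*(-1/2) - sqrt(3)/3) - 204 = (7/2 - sqrt(3)/3) - 204 = -401/2 - sqrt(3)/3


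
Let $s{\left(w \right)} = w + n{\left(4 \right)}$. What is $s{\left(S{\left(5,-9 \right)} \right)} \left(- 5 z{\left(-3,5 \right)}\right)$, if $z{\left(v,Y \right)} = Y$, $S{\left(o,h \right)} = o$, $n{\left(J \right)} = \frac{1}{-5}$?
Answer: $-120$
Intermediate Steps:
$n{\left(J \right)} = - \frac{1}{5}$
$s{\left(w \right)} = - \frac{1}{5} + w$ ($s{\left(w \right)} = w - \frac{1}{5} = - \frac{1}{5} + w$)
$s{\left(S{\left(5,-9 \right)} \right)} \left(- 5 z{\left(-3,5 \right)}\right) = \left(- \frac{1}{5} + 5\right) \left(\left(-5\right) 5\right) = \frac{24}{5} \left(-25\right) = -120$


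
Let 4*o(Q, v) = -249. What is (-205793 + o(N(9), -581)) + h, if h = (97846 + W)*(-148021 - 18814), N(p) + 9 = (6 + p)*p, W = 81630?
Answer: -119772337261/4 ≈ -2.9943e+10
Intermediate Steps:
N(p) = -9 + p*(6 + p) (N(p) = -9 + (6 + p)*p = -9 + p*(6 + p))
o(Q, v) = -249/4 (o(Q, v) = (1/4)*(-249) = -249/4)
h = -29942878460 (h = (97846 + 81630)*(-148021 - 18814) = 179476*(-166835) = -29942878460)
(-205793 + o(N(9), -581)) + h = (-205793 - 249/4) - 29942878460 = -823421/4 - 29942878460 = -119772337261/4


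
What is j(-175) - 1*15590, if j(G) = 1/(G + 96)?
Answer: -1231611/79 ≈ -15590.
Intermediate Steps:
j(G) = 1/(96 + G)
j(-175) - 1*15590 = 1/(96 - 175) - 1*15590 = 1/(-79) - 15590 = -1/79 - 15590 = -1231611/79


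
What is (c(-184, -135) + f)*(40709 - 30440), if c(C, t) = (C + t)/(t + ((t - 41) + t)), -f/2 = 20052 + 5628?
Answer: -235224188829/446 ≈ -5.2741e+8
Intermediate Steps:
f = -51360 (f = -2*(20052 + 5628) = -2*25680 = -51360)
c(C, t) = (C + t)/(-41 + 3*t) (c(C, t) = (C + t)/(t + ((-41 + t) + t)) = (C + t)/(t + (-41 + 2*t)) = (C + t)/(-41 + 3*t))
(c(-184, -135) + f)*(40709 - 30440) = ((-184 - 135)/(-41 + 3*(-135)) - 51360)*(40709 - 30440) = (-319/(-41 - 405) - 51360)*10269 = (-319/(-446) - 51360)*10269 = (-1/446*(-319) - 51360)*10269 = (319/446 - 51360)*10269 = -22906241/446*10269 = -235224188829/446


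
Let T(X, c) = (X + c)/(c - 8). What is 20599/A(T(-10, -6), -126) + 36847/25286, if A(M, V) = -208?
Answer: -256601069/2629744 ≈ -97.576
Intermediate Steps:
T(X, c) = (X + c)/(-8 + c)
20599/A(T(-10, -6), -126) + 36847/25286 = 20599/(-208) + 36847/25286 = 20599*(-1/208) + 36847*(1/25286) = -20599/208 + 36847/25286 = -256601069/2629744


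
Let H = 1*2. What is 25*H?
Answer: 50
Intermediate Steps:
H = 2
25*H = 25*2 = 50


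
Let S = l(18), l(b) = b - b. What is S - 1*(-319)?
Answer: 319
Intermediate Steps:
l(b) = 0
S = 0
S - 1*(-319) = 0 - 1*(-319) = 0 + 319 = 319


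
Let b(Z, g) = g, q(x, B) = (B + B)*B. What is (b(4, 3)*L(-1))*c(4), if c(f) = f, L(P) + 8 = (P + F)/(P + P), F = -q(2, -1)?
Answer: -78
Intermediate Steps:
q(x, B) = 2*B**2 (q(x, B) = (2*B)*B = 2*B**2)
F = -2 (F = -2*(-1)**2 = -2 ≈ -2.0000)
L(P) = -8 + (-2 + P)/(2*P) (L(P) = -8 + (P - 2)/(P + P) = -8 + (-2 + P)/((2*P)) = -8 + (-2 + P)*(1/(2*P)) = -8 + (-2 + P)/(2*P))
(b(4, 3)*L(-1))*c(4) = (3*(-15/2 - 1/(-1)))*4 = (3*(-15/2 - 1*(-1)))*4 = (3*(-15/2 + 1))*4 = (3*(-13/2))*4 = -39/2*4 = -78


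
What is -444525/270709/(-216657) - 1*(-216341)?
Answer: 4229538650329586/19550333271 ≈ 2.1634e+5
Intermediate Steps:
-444525/270709/(-216657) - 1*(-216341) = -444525*1/270709*(-1/216657) + 216341 = -444525/270709*(-1/216657) + 216341 = 148175/19550333271 + 216341 = 4229538650329586/19550333271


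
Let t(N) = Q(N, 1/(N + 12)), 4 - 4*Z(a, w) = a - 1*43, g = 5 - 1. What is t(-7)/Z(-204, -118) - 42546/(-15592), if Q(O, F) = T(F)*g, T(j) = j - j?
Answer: 21273/7796 ≈ 2.7287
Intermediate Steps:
T(j) = 0
g = 4
Z(a, w) = 47/4 - a/4 (Z(a, w) = 1 - (a - 1*43)/4 = 1 - (a - 43)/4 = 1 - (-43 + a)/4 = 1 + (43/4 - a/4) = 47/4 - a/4)
Q(O, F) = 0 (Q(O, F) = 0*4 = 0)
t(N) = 0
t(-7)/Z(-204, -118) - 42546/(-15592) = 0/(47/4 - ¼*(-204)) - 42546/(-15592) = 0/(47/4 + 51) - 42546*(-1/15592) = 0/(251/4) + 21273/7796 = 0*(4/251) + 21273/7796 = 0 + 21273/7796 = 21273/7796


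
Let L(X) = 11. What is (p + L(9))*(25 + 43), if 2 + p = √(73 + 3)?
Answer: 612 + 136*√19 ≈ 1204.8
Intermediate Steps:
p = -2 + 2*√19 (p = -2 + √(73 + 3) = -2 + √76 = -2 + 2*√19 ≈ 6.7178)
(p + L(9))*(25 + 43) = ((-2 + 2*√19) + 11)*(25 + 43) = (9 + 2*√19)*68 = 612 + 136*√19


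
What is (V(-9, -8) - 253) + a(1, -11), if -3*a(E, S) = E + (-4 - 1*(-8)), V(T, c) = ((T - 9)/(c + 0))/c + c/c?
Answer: -24379/96 ≈ -253.95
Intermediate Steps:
V(T, c) = 1 + (-9 + T)/c² (V(T, c) = ((-9 + T)/c)/c + 1 = (-9 + T)/c² + 1 = 1 + (-9 + T)/c²)
a(E, S) = -4/3 - E/3 (a(E, S) = -(E + (-4 - 1*(-8)))/3 = -(E + (-4 + 8))/3 = -(E + 4)/3 = -(4 + E)/3 = -4/3 - E/3)
(V(-9, -8) - 253) + a(1, -11) = ((-9 - 9 + (-8)²)/(-8)² - 253) + (-4/3 - ⅓*1) = ((-9 - 9 + 64)/64 - 253) + (-4/3 - ⅓) = ((1/64)*46 - 253) - 5/3 = (23/32 - 253) - 5/3 = -8073/32 - 5/3 = -24379/96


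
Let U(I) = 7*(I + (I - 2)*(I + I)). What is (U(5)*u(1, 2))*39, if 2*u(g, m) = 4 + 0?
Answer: 19110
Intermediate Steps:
u(g, m) = 2 (u(g, m) = (4 + 0)/2 = (1/2)*4 = 2)
U(I) = 7*I + 14*I*(-2 + I) (U(I) = 7*(I + (-2 + I)*(2*I)) = 7*(I + 2*I*(-2 + I)) = 7*I + 14*I*(-2 + I))
(U(5)*u(1, 2))*39 = ((7*5*(-3 + 2*5))*2)*39 = ((7*5*(-3 + 10))*2)*39 = ((7*5*7)*2)*39 = (245*2)*39 = 490*39 = 19110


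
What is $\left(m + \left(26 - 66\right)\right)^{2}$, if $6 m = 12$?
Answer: $1444$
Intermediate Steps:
$m = 2$ ($m = \frac{1}{6} \cdot 12 = 2$)
$\left(m + \left(26 - 66\right)\right)^{2} = \left(2 + \left(26 - 66\right)\right)^{2} = \left(2 - 40\right)^{2} = \left(-38\right)^{2} = 1444$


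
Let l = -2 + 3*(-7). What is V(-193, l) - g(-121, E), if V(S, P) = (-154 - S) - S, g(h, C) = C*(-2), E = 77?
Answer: 386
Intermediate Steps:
g(h, C) = -2*C
l = -23 (l = -2 - 21 = -23)
V(S, P) = -154 - 2*S
V(-193, l) - g(-121, E) = (-154 - 2*(-193)) - (-2)*77 = (-154 + 386) - 1*(-154) = 232 + 154 = 386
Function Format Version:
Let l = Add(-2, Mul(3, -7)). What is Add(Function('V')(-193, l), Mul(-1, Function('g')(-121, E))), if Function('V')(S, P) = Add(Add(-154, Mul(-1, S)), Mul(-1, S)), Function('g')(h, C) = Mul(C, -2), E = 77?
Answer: 386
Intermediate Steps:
Function('g')(h, C) = Mul(-2, C)
l = -23 (l = Add(-2, -21) = -23)
Function('V')(S, P) = Add(-154, Mul(-2, S))
Add(Function('V')(-193, l), Mul(-1, Function('g')(-121, E))) = Add(Add(-154, Mul(-2, -193)), Mul(-1, Mul(-2, 77))) = Add(Add(-154, 386), Mul(-1, -154)) = Add(232, 154) = 386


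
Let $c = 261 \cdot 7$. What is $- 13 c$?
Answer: $-23751$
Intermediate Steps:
$c = 1827$
$- 13 c = \left(-13\right) 1827 = -23751$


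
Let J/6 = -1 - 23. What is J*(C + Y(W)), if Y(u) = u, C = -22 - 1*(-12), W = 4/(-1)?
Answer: 2016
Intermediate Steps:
W = -4 (W = 4*(-1) = -4)
C = -10 (C = -22 + 12 = -10)
J = -144 (J = 6*(-1 - 23) = 6*(-24) = -144)
J*(C + Y(W)) = -144*(-10 - 4) = -144*(-14) = 2016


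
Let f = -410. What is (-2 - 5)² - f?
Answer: 459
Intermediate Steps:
(-2 - 5)² - f = (-2 - 5)² - 1*(-410) = (-7)² + 410 = 49 + 410 = 459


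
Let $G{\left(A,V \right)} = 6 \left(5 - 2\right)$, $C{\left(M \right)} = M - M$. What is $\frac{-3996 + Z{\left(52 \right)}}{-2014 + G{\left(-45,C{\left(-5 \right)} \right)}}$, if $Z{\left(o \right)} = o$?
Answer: $\frac{986}{499} \approx 1.976$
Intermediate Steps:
$C{\left(M \right)} = 0$
$G{\left(A,V \right)} = 18$ ($G{\left(A,V \right)} = 6 \cdot 3 = 18$)
$\frac{-3996 + Z{\left(52 \right)}}{-2014 + G{\left(-45,C{\left(-5 \right)} \right)}} = \frac{-3996 + 52}{-2014 + 18} = - \frac{3944}{-1996} = \left(-3944\right) \left(- \frac{1}{1996}\right) = \frac{986}{499}$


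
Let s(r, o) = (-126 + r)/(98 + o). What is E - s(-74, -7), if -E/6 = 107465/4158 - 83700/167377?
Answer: -32284973795/215414199 ≈ -149.87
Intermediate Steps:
s(r, o) = (-126 + r)/(98 + o)
E = -359982545/2367189 (E = -6*(107465/4158 - 83700/167377) = -6*359982545/14203134 = -359982545/2367189 ≈ -152.07)
E - s(-74, -7) = -359982545/2367189 - (-126 - 74)/(98 - 7) = -359982545/2367189 - (-200)/91 = -359982545/2367189 - 1*(-200/91) = -359982545/2367189 + 200/91 = -32284973795/215414199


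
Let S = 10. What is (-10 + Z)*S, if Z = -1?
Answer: -110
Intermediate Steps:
(-10 + Z)*S = (-10 - 1)*10 = -11*10 = -110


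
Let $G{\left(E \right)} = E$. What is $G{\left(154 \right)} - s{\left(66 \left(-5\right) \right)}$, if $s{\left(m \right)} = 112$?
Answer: $42$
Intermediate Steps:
$G{\left(154 \right)} - s{\left(66 \left(-5\right) \right)} = 154 - 112 = 42$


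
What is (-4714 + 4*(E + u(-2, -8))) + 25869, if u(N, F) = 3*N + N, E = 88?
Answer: 21475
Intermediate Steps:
u(N, F) = 4*N
(-4714 + 4*(E + u(-2, -8))) + 25869 = (-4714 + 4*(88 + 4*(-2))) + 25869 = (-4714 + 4*(88 - 8)) + 25869 = (-4714 + 4*80) + 25869 = (-4714 + 320) + 25869 = -4394 + 25869 = 21475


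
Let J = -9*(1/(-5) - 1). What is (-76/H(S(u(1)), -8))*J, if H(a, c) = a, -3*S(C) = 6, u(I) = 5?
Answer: 2052/5 ≈ 410.40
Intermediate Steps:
S(C) = -2 (S(C) = -⅓*6 = -2)
J = 54/5 (J = -9*(1*(-⅕) - 1) = -9*(-⅕ - 1) = -9*(-6/5) = 54/5 ≈ 10.800)
(-76/H(S(u(1)), -8))*J = -76/(-2)*(54/5) = -76*(-½)*(54/5) = 38*(54/5) = 2052/5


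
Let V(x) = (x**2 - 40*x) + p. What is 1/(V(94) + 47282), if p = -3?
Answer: 1/52355 ≈ 1.9100e-5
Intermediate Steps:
V(x) = -3 + x**2 - 40*x (V(x) = (x**2 - 40*x) - 3 = -3 + x**2 - 40*x)
1/(V(94) + 47282) = 1/((-3 + 94**2 - 40*94) + 47282) = 1/((-3 + 8836 - 3760) + 47282) = 1/(5073 + 47282) = 1/52355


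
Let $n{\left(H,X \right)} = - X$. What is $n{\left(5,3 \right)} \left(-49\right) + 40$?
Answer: $187$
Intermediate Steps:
$n{\left(5,3 \right)} \left(-49\right) + 40 = \left(-1\right) 3 \left(-49\right) + 40 = \left(-3\right) \left(-49\right) + 40 = 147 + 40 = 187$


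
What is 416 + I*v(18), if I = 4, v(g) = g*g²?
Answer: 23744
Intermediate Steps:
v(g) = g³
416 + I*v(18) = 416 + 4*18³ = 416 + 4*5832 = 416 + 23328 = 23744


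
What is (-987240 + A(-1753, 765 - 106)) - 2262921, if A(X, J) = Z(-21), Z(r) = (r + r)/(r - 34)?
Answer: -178758813/55 ≈ -3.2502e+6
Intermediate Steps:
Z(r) = 2*r/(-34 + r) (Z(r) = (2*r)/(-34 + r) = 2*r/(-34 + r))
A(X, J) = 42/55 (A(X, J) = 2*(-21)/(-34 - 21) = 2*(-21)/(-55) = 2*(-21)*(-1/55) = 42/55)
(-987240 + A(-1753, 765 - 106)) - 2262921 = (-987240 + 42/55) - 2262921 = -54298158/55 - 2262921 = -178758813/55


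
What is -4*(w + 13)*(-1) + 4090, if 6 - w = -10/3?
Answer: 12538/3 ≈ 4179.3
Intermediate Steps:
w = 28/3 (w = 6 - (-10)/3 = 6 - 1*(-10/3) = 6 + 10/3 = 28/3 ≈ 9.3333)
-4*(w + 13)*(-1) + 4090 = -4*(28/3 + 13)*(-1) + 4090 = -4*67/3*(-1) + 4090 = -268/3*(-1) + 4090 = 268/3 + 4090 = 12538/3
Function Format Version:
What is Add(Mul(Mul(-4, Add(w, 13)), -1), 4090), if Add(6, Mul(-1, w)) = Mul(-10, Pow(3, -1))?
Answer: Rational(12538, 3) ≈ 4179.3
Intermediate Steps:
w = Rational(28, 3) (w = Add(6, Mul(-1, Mul(-10, Pow(3, -1)))) = Add(6, Mul(-1, Mul(-10, Rational(1, 3)))) = Add(6, Mul(-1, Rational(-10, 3))) = Add(6, Rational(10, 3)) = Rational(28, 3) ≈ 9.3333)
Add(Mul(Mul(-4, Add(w, 13)), -1), 4090) = Add(Mul(Mul(-4, Add(Rational(28, 3), 13)), -1), 4090) = Add(Mul(Mul(-4, Rational(67, 3)), -1), 4090) = Add(Mul(Rational(-268, 3), -1), 4090) = Add(Rational(268, 3), 4090) = Rational(12538, 3)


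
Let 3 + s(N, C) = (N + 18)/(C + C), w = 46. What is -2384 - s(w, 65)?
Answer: -154797/65 ≈ -2381.5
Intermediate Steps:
s(N, C) = -3 + (18 + N)/(2*C) (s(N, C) = -3 + (N + 18)/(C + C) = -3 + (18 + N)/((2*C)) = -3 + (18 + N)*(1/(2*C)) = -3 + (18 + N)/(2*C))
-2384 - s(w, 65) = -2384 - (18 + 46 - 6*65)/(2*65) = -2384 - (18 + 46 - 390)/(2*65) = -2384 - (-326)/(2*65) = -2384 - 1*(-163/65) = -2384 + 163/65 = -154797/65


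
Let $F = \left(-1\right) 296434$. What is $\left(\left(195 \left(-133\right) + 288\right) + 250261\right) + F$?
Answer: $-71820$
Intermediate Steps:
$F = -296434$
$\left(\left(195 \left(-133\right) + 288\right) + 250261\right) + F = \left(\left(195 \left(-133\right) + 288\right) + 250261\right) - 296434 = \left(\left(-25935 + 288\right) + 250261\right) - 296434 = \left(-25647 + 250261\right) - 296434 = 224614 - 296434 = -71820$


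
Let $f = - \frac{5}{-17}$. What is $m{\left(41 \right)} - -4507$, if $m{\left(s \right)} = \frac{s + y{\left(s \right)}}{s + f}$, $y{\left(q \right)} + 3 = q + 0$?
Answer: $\frac{3165257}{702} \approx 4508.9$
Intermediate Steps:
$y{\left(q \right)} = -3 + q$ ($y{\left(q \right)} = -3 + \left(q + 0\right) = -3 + q$)
$f = \frac{5}{17}$ ($f = \left(-5\right) \left(- \frac{1}{17}\right) = \frac{5}{17} \approx 0.29412$)
$m{\left(s \right)} = \frac{-3 + 2 s}{\frac{5}{17} + s}$ ($m{\left(s \right)} = \frac{s + \left(-3 + s\right)}{s + \frac{5}{17}} = \frac{-3 + 2 s}{\frac{5}{17} + s}$)
$m{\left(41 \right)} - -4507 = \frac{17 \left(-3 + 2 \cdot 41\right)}{5 + 17 \cdot 41} - -4507 = \frac{17 \left(-3 + 82\right)}{5 + 697} + 4507 = 17 \cdot \frac{1}{702} \cdot 79 + 4507 = \frac{1343}{702} + 4507 = \frac{3165257}{702}$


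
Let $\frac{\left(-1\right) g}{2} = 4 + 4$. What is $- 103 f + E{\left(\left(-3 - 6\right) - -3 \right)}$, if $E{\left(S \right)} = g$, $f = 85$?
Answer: $-8771$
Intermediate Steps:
$g = -16$ ($g = - 2 \left(4 + 4\right) = \left(-2\right) 8 = -16$)
$E{\left(S \right)} = -16$
$- 103 f + E{\left(\left(-3 - 6\right) - -3 \right)} = \left(-103\right) 85 - 16 = -8755 - 16 = -8771$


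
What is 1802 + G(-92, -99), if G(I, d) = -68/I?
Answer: 41463/23 ≈ 1802.7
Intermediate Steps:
1802 + G(-92, -99) = 1802 - 68/(-92) = 1802 - 68*(-1/92) = 1802 + 17/23 = 41463/23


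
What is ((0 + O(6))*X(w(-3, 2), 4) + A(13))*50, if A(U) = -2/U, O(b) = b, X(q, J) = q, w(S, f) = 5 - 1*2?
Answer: 11600/13 ≈ 892.31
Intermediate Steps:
w(S, f) = 3 (w(S, f) = 5 - 2 = 3)
((0 + O(6))*X(w(-3, 2), 4) + A(13))*50 = ((0 + 6)*3 - 2/13)*50 = (6*3 - 2*1/13)*50 = (18 - 2/13)*50 = (232/13)*50 = 11600/13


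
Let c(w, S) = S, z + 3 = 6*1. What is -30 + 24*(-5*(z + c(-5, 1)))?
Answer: -510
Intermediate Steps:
z = 3 (z = -3 + 6*1 = -3 + 6 = 3)
-30 + 24*(-5*(z + c(-5, 1))) = -30 + 24*(-5*(3 + 1)) = -30 + 24*(-5*4) = -30 + 24*(-20) = -30 - 480 = -510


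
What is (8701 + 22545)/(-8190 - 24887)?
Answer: -31246/33077 ≈ -0.94464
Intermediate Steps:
(8701 + 22545)/(-8190 - 24887) = 31246/(-33077) = 31246*(-1/33077) = -31246/33077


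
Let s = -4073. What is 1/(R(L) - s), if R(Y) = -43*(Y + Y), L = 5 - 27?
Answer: 1/5965 ≈ 0.00016764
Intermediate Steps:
L = -22
R(Y) = -86*Y
1/(R(L) - s) = 1/(-86*(-22) - 1*(-4073)) = 1/(1892 + 4073) = 1/5965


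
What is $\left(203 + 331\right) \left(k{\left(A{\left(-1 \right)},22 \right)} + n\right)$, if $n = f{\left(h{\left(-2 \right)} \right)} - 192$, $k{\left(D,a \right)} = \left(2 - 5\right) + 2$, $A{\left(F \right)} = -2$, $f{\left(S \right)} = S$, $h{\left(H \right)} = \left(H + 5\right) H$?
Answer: $-106266$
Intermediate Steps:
$h{\left(H \right)} = H \left(5 + H\right)$ ($h{\left(H \right)} = \left(5 + H\right) H = H \left(5 + H\right)$)
$k{\left(D,a \right)} = -1$ ($k{\left(D,a \right)} = -3 + 2 = -1$)
$n = -198$ ($n = - 2 \left(5 - 2\right) - 192 = \left(-2\right) 3 - 192 = -6 - 192 = -198$)
$\left(203 + 331\right) \left(k{\left(A{\left(-1 \right)},22 \right)} + n\right) = \left(203 + 331\right) \left(-1 - 198\right) = 534 \left(-199\right) = -106266$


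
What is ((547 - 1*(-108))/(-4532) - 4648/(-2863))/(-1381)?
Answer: -2741353/2559805028 ≈ -0.0010709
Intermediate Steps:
((547 - 1*(-108))/(-4532) - 4648/(-2863))/(-1381) = ((547 + 108)*(-1/4532) - 4648*(-1/2863))*(-1/1381) = (655*(-1/4532) + 664/409)*(-1/1381) = (-655/4532 + 664/409)*(-1/1381) = (2741353/1853588)*(-1/1381) = -2741353/2559805028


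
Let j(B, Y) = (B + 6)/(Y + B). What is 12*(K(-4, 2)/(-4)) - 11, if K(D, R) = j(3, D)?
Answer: 16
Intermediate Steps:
j(B, Y) = (6 + B)/(B + Y)
K(D, R) = 9/(3 + D) (K(D, R) = (6 + 3)/(3 + D) = 9/(3 + D))
12*(K(-4, 2)/(-4)) - 11 = 12*((9/(3 - 4))/(-4)) - 11 = 12*((9/(-1))*(-¼)) - 11 = 12*((9*(-1))*(-¼)) - 11 = 12*(-9*(-¼)) - 11 = 12*(9/4) - 11 = 27 - 11 = 16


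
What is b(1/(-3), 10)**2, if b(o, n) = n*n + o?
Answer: 89401/9 ≈ 9933.4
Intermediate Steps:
b(o, n) = o + n**2 (b(o, n) = n**2 + o = o + n**2)
b(1/(-3), 10)**2 = (1/(-3) + 10**2)**2 = (-1/3 + 100)**2 = (299/3)**2 = 89401/9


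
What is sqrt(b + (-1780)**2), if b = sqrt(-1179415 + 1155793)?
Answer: sqrt(3168400 + I*sqrt(23622)) ≈ 1780.0 + 0.043*I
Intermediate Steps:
b = I*sqrt(23622) (b = sqrt(-23622) = I*sqrt(23622) ≈ 153.69*I)
sqrt(b + (-1780)**2) = sqrt(I*sqrt(23622) + (-1780)**2) = sqrt(I*sqrt(23622) + 3168400) = sqrt(3168400 + I*sqrt(23622))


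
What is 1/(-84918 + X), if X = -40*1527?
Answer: -1/145998 ≈ -6.8494e-6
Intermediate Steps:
X = -61080
1/(-84918 + X) = 1/(-84918 - 61080) = 1/(-145998) = -1/145998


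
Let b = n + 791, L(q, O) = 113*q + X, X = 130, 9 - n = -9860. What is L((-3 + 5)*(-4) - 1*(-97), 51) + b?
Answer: 20847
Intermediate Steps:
n = 9869 (n = 9 - 1*(-9860) = 9 + 9860 = 9869)
L(q, O) = 130 + 113*q (L(q, O) = 113*q + 130 = 130 + 113*q)
b = 10660 (b = 9869 + 791 = 10660)
L((-3 + 5)*(-4) - 1*(-97), 51) + b = (130 + 113*((-3 + 5)*(-4) - 1*(-97))) + 10660 = (130 + 113*(2*(-4) + 97)) + 10660 = (130 + 113*(-8 + 97)) + 10660 = (130 + 113*89) + 10660 = (130 + 10057) + 10660 = 10187 + 10660 = 20847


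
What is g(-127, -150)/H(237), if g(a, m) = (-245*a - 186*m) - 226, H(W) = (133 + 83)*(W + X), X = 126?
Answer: 58789/78408 ≈ 0.74978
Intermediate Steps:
H(W) = 27216 + 216*W (H(W) = (133 + 83)*(W + 126) = 216*(126 + W) = 27216 + 216*W)
g(a, m) = -226 - 245*a - 186*m
g(-127, -150)/H(237) = (-226 - 245*(-127) - 186*(-150))/(27216 + 216*237) = (-226 + 31115 + 27900)/(27216 + 51192) = 58789/78408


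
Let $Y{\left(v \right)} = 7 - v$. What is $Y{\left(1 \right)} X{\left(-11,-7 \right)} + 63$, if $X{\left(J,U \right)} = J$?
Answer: $-3$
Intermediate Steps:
$Y{\left(1 \right)} X{\left(-11,-7 \right)} + 63 = \left(7 - 1\right) \left(-11\right) + 63 = 6 \left(-11\right) + 63 = -66 + 63 = -3$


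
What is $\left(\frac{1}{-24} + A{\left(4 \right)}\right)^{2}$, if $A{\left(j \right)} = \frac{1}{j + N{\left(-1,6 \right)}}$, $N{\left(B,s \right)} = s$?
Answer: $\frac{49}{14400} \approx 0.0034028$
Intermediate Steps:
$A{\left(j \right)} = \frac{1}{6 + j}$ ($A{\left(j \right)} = \frac{1}{j + 6} = \frac{1}{6 + j}$)
$\left(\frac{1}{-24} + A{\left(4 \right)}\right)^{2} = \left(\frac{1}{-24} + \frac{1}{6 + 4}\right)^{2} = \left(- \frac{1}{24} + \frac{1}{10}\right)^{2} = \left(\frac{7}{120}\right)^{2} = \frac{49}{14400}$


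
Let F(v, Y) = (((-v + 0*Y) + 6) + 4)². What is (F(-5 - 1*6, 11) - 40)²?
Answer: 160801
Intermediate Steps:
F(v, Y) = (10 - v)² (F(v, Y) = (((-v + 0) + 6) + 4)² = ((-v + 6) + 4)² = ((6 - v) + 4)² = (10 - v)²)
(F(-5 - 1*6, 11) - 40)² = ((-10 + (-5 - 1*6))² - 40)² = ((-10 + (-5 - 6))² - 40)² = ((-10 - 11)² - 40)² = ((-21)² - 40)² = (441 - 40)² = 401² = 160801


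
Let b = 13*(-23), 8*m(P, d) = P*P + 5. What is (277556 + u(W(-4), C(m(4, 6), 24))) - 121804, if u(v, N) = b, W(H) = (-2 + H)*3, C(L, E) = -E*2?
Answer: 155453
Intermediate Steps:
m(P, d) = 5/8 + P²/8 (m(P, d) = (P*P + 5)/8 = (P² + 5)/8 = (5 + P²)/8 = 5/8 + P²/8)
C(L, E) = -2*E
W(H) = -6 + 3*H
b = -299
u(v, N) = -299
(277556 + u(W(-4), C(m(4, 6), 24))) - 121804 = (277556 - 299) - 121804 = 277257 - 121804 = 155453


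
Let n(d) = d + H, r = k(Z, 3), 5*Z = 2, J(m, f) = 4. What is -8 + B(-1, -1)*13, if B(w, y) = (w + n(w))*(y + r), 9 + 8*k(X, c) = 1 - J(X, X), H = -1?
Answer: 179/2 ≈ 89.500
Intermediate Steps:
Z = 2/5 (Z = (1/5)*2 = 2/5 ≈ 0.40000)
k(X, c) = -3/2 (k(X, c) = -9/8 + (1 - 1*4)/8 = -9/8 + (1 - 4)/8 = -9/8 + (1/8)*(-3) = -9/8 - 3/8 = -3/2)
r = -3/2 ≈ -1.5000
n(d) = -1 + d (n(d) = d - 1 = -1 + d)
B(w, y) = (-1 + 2*w)*(-3/2 + y) (B(w, y) = (w + (-1 + w))*(y - 3/2) = (-1 + 2*w)*(-3/2 + y))
-8 + B(-1, -1)*13 = -8 + (3/2 - 1*(-1) - 3*(-1) + 2*(-1)*(-1))*13 = -8 + (3/2 + 1 + 3 + 2)*13 = -8 + (15/2)*13 = -8 + 195/2 = 179/2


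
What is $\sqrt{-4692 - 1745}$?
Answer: $i \sqrt{6437} \approx 80.231 i$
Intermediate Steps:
$\sqrt{-4692 - 1745} = \sqrt{-6437} = i \sqrt{6437}$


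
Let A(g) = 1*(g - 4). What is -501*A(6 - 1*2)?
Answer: 0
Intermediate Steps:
A(g) = -4 + g (A(g) = 1*(-4 + g) = -4 + g)
-501*A(6 - 1*2) = -501*(-4 + (6 - 1*2)) = -501*(-4 + (6 - 2)) = -501*(-4 + 4) = -501*0 = 0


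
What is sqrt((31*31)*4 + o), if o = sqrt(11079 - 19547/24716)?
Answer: sqrt(587056310416 + 12358*sqrt(1691865916043))/12358 ≈ 62.843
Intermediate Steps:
o = sqrt(1691865916043)/12358 (o = sqrt(11079 - 19547*1/24716) = sqrt(11079 - 19547/24716) = sqrt(273809017/24716) = sqrt(1691865916043)/12358 ≈ 105.25)
sqrt((31*31)*4 + o) = sqrt((31*31)*4 + sqrt(1691865916043)/12358) = sqrt(961*4 + sqrt(1691865916043)/12358) = sqrt(3844 + sqrt(1691865916043)/12358)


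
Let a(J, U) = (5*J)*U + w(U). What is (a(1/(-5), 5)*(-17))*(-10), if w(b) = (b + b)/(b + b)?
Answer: -680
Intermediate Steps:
w(b) = 1 (w(b) = (2*b)/((2*b)) = (2*b)*(1/(2*b)) = 1)
a(J, U) = 1 + 5*J*U (a(J, U) = (5*J)*U + 1 = 5*J*U + 1 = 1 + 5*J*U)
(a(1/(-5), 5)*(-17))*(-10) = ((1 + 5*5/(-5))*(-17))*(-10) = ((1 + 5*(-⅕)*5)*(-17))*(-10) = ((1 - 5)*(-17))*(-10) = -4*(-17)*(-10) = 68*(-10) = -680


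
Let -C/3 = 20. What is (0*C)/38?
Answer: 0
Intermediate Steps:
C = -60 (C = -3*20 = -60)
(0*C)/38 = (0*(-60))/38 = 0*(1/38) = 0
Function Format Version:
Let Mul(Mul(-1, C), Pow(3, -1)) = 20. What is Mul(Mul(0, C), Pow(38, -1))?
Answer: 0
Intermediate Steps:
C = -60 (C = Mul(-3, 20) = -60)
Mul(Mul(0, C), Pow(38, -1)) = Mul(Mul(0, -60), Pow(38, -1)) = Mul(0, Rational(1, 38)) = 0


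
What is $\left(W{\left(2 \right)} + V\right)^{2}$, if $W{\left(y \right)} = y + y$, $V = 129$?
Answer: $17689$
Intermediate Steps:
$W{\left(y \right)} = 2 y$
$\left(W{\left(2 \right)} + V\right)^{2} = \left(2 \cdot 2 + 129\right)^{2} = \left(4 + 129\right)^{2} = 133^{2} = 17689$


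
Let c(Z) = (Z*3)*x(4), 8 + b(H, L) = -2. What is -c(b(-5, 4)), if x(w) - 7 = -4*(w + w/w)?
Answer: -390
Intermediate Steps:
x(w) = 3 - 4*w (x(w) = 7 - 4*(w + w/w) = 7 - 4*(w + 1) = 7 - 4*(1 + w) = 7 + (-4 - 4*w) = 3 - 4*w)
b(H, L) = -10 (b(H, L) = -8 - 2 = -10)
c(Z) = -39*Z (c(Z) = (Z*3)*(3 - 4*4) = (3*Z)*(3 - 16) = (3*Z)*(-13) = -39*Z)
-c(b(-5, 4)) = -(-39)*(-10) = -1*390 = -390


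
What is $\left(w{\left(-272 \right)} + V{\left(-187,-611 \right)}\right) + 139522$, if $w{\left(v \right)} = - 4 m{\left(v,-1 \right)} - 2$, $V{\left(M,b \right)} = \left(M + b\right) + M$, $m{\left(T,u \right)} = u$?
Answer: $138539$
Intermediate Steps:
$V{\left(M,b \right)} = b + 2 M$
$w{\left(v \right)} = 2$ ($w{\left(v \right)} = \left(-4\right) \left(-1\right) - 2 = 4 - 2 = 2$)
$\left(w{\left(-272 \right)} + V{\left(-187,-611 \right)}\right) + 139522 = \left(2 + \left(-611 + 2 \left(-187\right)\right)\right) + 139522 = \left(2 - 985\right) + 139522 = -983 + 139522 = 138539$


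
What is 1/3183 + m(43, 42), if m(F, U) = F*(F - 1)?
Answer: 5748499/3183 ≈ 1806.0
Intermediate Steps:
m(F, U) = F*(-1 + F)
1/3183 + m(43, 42) = 1/3183 + 43*(-1 + 43) = 1/3183 + 43*42 = 1/3183 + 1806 = 5748499/3183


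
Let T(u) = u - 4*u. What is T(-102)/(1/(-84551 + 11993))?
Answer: -22202748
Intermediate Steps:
T(u) = -3*u
T(-102)/(1/(-84551 + 11993)) = (-3*(-102))/(1/(-84551 + 11993)) = 306/(1/(-72558)) = 306/(-1/72558) = 306*(-72558) = -22202748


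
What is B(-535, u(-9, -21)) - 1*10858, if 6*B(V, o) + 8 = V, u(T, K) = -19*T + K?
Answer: -21897/2 ≈ -10949.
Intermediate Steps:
u(T, K) = K - 19*T
B(V, o) = -4/3 + V/6
B(-535, u(-9, -21)) - 1*10858 = (-4/3 + (⅙)*(-535)) - 1*10858 = (-4/3 - 535/6) - 10858 = -181/2 - 10858 = -21897/2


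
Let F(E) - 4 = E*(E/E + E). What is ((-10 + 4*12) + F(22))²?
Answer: 300304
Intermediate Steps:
F(E) = 4 + E*(1 + E) (F(E) = 4 + E*(E/E + E) = 4 + E*(1 + E))
((-10 + 4*12) + F(22))² = ((-10 + 4*12) + (4 + 22 + 22²))² = ((-10 + 48) + (4 + 22 + 484))² = (38 + 510)² = 548² = 300304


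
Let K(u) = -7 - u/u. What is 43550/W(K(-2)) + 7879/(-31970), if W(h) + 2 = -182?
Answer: -15149383/63940 ≈ -236.93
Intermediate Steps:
K(u) = -8 (K(u) = -7 - 1*1 = -7 - 1 = -8)
W(h) = -184 (W(h) = -2 - 182 = -184)
43550/W(K(-2)) + 7879/(-31970) = 43550/(-184) + 7879/(-31970) = 43550*(-1/184) + 7879*(-1/31970) = -21775/92 - 7879/31970 = -15149383/63940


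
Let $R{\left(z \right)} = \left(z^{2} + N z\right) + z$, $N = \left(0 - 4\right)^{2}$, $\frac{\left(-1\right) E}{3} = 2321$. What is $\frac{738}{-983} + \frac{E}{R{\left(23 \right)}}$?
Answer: $- \frac{7523589}{904360} \approx -8.3192$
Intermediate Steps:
$E = -6963$ ($E = \left(-3\right) 2321 = -6963$)
$N = 16$ ($N = \left(-4\right)^{2} = 16$)
$R{\left(z \right)} = z^{2} + 17 z$ ($R{\left(z \right)} = \left(z^{2} + 16 z\right) + z = z^{2} + 17 z$)
$\frac{738}{-983} + \frac{E}{R{\left(23 \right)}} = \frac{738}{-983} - \frac{6963}{23 \left(17 + 23\right)} = 738 \left(- \frac{1}{983}\right) - \frac{6963}{23 \cdot 40} = - \frac{738}{983} - \frac{6963}{920} = - \frac{7523589}{904360}$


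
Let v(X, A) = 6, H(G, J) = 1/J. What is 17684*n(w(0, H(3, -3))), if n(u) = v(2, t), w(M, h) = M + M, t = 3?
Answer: 106104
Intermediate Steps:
w(M, h) = 2*M
n(u) = 6
17684*n(w(0, H(3, -3))) = 17684*6 = 106104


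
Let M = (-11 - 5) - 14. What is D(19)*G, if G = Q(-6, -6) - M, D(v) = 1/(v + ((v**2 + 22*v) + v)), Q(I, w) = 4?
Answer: 34/817 ≈ 0.041616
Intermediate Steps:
M = -30 (M = -16 - 14 = -30)
D(v) = 1/(v**2 + 24*v) (D(v) = 1/(v + (v**2 + 23*v)) = 1/(v**2 + 24*v))
G = 34 (G = 4 - 1*(-30) = 4 + 30 = 34)
D(19)*G = (1/(19*(24 + 19)))*34 = ((1/19)/43)*34 = ((1/19)*(1/43))*34 = (1/817)*34 = 34/817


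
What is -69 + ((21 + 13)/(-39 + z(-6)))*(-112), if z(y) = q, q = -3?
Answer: 65/3 ≈ 21.667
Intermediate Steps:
z(y) = -3
-69 + ((21 + 13)/(-39 + z(-6)))*(-112) = -69 + ((21 + 13)/(-39 - 3))*(-112) = -69 + (34/(-42))*(-112) = -69 + (34*(-1/42))*(-112) = -69 - 17/21*(-112) = -69 + 272/3 = 65/3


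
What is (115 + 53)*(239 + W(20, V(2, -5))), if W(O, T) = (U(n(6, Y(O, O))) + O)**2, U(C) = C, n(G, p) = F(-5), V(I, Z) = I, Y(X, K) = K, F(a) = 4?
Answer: 136920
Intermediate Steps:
n(G, p) = 4
W(O, T) = (4 + O)**2
(115 + 53)*(239 + W(20, V(2, -5))) = (115 + 53)*(239 + (4 + 20)**2) = 168*(239 + 24**2) = 168*(239 + 576) = 168*815 = 136920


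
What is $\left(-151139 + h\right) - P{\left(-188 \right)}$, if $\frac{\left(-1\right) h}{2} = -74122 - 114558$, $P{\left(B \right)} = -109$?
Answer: $226330$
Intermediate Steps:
$h = 377360$ ($h = - 2 \left(-74122 - 114558\right) = \left(-2\right) \left(-188680\right) = 377360$)
$\left(-151139 + h\right) - P{\left(-188 \right)} = \left(-151139 + 377360\right) - -109 = 226221 + 109 = 226330$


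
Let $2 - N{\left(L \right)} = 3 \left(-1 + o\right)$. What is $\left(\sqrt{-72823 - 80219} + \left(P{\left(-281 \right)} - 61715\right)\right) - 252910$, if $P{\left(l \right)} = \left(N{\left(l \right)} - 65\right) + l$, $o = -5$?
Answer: $-314951 + i \sqrt{153042} \approx -3.1495 \cdot 10^{5} + 391.21 i$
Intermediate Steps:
$N{\left(L \right)} = 20$ ($N{\left(L \right)} = 2 - 3 \left(-1 - 5\right) = 2 - 3 \left(-6\right) = 2 - -18 = 2 + 18 = 20$)
$P{\left(l \right)} = -45 + l$ ($P{\left(l \right)} = \left(20 - 65\right) + l = -45 + l$)
$\left(\sqrt{-72823 - 80219} + \left(P{\left(-281 \right)} - 61715\right)\right) - 252910 = \left(\sqrt{-72823 - 80219} - 62041\right) - 252910 = \left(\sqrt{-153042} - 62041\right) - 252910 = \left(i \sqrt{153042} - 62041\right) - 252910 = \left(-62041 + i \sqrt{153042}\right) - 252910 = -314951 + i \sqrt{153042}$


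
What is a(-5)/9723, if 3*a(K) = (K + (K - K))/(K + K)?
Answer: 1/58338 ≈ 1.7141e-5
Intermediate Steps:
a(K) = ⅙ (a(K) = ((K + (K - K))/(K + K))/3 = ((K + 0)/((2*K)))/3 = (K*(1/(2*K)))/3 = (⅓)*(½) = ⅙)
a(-5)/9723 = (⅙)/9723 = (⅙)*(1/9723) = 1/58338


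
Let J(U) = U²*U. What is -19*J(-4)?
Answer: 1216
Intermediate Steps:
J(U) = U³
-19*J(-4) = -19*(-4)³ = -19*(-64) = 1216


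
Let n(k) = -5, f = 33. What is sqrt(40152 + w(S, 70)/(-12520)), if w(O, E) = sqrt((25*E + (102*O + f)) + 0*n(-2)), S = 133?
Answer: sqrt(1573460515200 - 3130*sqrt(15349))/6260 ≈ 200.38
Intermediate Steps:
w(O, E) = sqrt(33 + 25*E + 102*O) (w(O, E) = sqrt((25*E + (102*O + 33)) + 0*(-5)) = sqrt((25*E + (33 + 102*O)) + 0) = sqrt((33 + 25*E + 102*O) + 0) = sqrt(33 + 25*E + 102*O))
sqrt(40152 + w(S, 70)/(-12520)) = sqrt(40152 + sqrt(33 + 25*70 + 102*133)/(-12520)) = sqrt(40152 + sqrt(33 + 1750 + 13566)*(-1/12520)) = sqrt(40152 + sqrt(15349)*(-1/12520)) = sqrt(40152 - sqrt(15349)/12520)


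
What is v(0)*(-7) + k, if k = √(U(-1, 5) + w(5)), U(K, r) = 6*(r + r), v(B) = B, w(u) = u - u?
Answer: 2*√15 ≈ 7.7460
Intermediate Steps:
w(u) = 0
U(K, r) = 12*r (U(K, r) = 6*(2*r) = 12*r)
k = 2*√15 (k = √(12*5 + 0) = √(60 + 0) = √60 = 2*√15 ≈ 7.7460)
v(0)*(-7) + k = 0*(-7) + 2*√15 = 0 + 2*√15 = 2*√15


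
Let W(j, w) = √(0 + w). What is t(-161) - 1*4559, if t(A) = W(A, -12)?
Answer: -4559 + 2*I*√3 ≈ -4559.0 + 3.4641*I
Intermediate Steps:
W(j, w) = √w
t(A) = 2*I*√3 (t(A) = √(-12) = 2*I*√3)
t(-161) - 1*4559 = 2*I*√3 - 1*4559 = 2*I*√3 - 4559 = -4559 + 2*I*√3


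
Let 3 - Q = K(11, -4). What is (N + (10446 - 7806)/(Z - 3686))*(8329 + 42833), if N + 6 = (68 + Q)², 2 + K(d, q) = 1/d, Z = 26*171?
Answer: 624947309016/2299 ≈ 2.7183e+8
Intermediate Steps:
Z = 4446
K(d, q) = -2 + 1/d
Q = 54/11 (Q = 3 - (-2 + 1/11) = 3 - 1*(-21/11) = 3 + 21/11 = 54/11 ≈ 4.9091)
N = 642478/121 (N = -6 + (68 + 54/11)² = -6 + (802/11)² = -6 + 643204/121 = 642478/121 ≈ 5309.7)
(N + (10446 - 7806)/(Z - 3686))*(8329 + 42833) = (642478/121 + (10446 - 7806)/(4446 - 3686))*(8329 + 42833) = (642478/121 + 2640/760)*51162 = (642478/121 + 2640*(1/760))*51162 = (642478/121 + 66/19)*51162 = (12215068/2299)*51162 = 624947309016/2299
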